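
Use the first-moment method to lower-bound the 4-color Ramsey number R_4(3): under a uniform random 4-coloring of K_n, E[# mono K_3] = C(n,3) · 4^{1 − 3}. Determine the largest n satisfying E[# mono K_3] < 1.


We need C(n, 3) · 4^{1 − 3} < 1, i.e. C(n, 3) < 4^{3 − 1} = 16.
Check values of n near the boundary:
  n = 3: C(3, 3) = 1; 1 < 16? YES
  n = 4: C(4, 3) = 4; 4 < 16? YES
  n = 5: C(5, 3) = 10; 10 < 16? YES
  n = 6: C(6, 3) = 20; 20 < 16? NO
The largest n with C(n, 3) < 16 is n = 5 (where E[X] = 5/8 ≈ 0.625). Hence R_4(3) > 5, i.e. R_4(3) ≥ 6.

Largest n = 5; hence R_4(3) > 5.


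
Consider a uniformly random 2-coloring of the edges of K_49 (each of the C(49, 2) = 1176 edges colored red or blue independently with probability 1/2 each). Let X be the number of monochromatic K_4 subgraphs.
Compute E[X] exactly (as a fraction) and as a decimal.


Let X = Σ_S X_S over the C(49, 4) = 211876 subsets S of size 4, where X_S = 1 if the K_4 on S is monochromatic.
For a fixed S, the K_4 on S has C(4, 2) = 6 edges. P[all 6 edges red] = (1/2)^6, and likewise for blue, so P[monochromatic] = 2·(1/2)^6 = 2^{1 − 6} = 1/32.
By linearity: E[X] = C(49, 4) · 2^{1 − 6} = 211876 · 1/32 = 52969/8.
Numerically: E[X] ≈ 6621.1250.

E[X] = C(49,4)·2^(1−C(4,2)) = 52969/8 ≈ 6621.1250.


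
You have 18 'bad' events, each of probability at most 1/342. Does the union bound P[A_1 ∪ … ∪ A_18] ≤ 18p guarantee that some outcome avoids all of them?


Union bound: P[∪_{i=1}^{18} A_i] ≤ Σ_i P[A_i] ≤ 18·p = 18·(1/342) = 1/19.
Numerically: 1/19 ≈ 0.0526316.
Is 1/19 < 1? YES.
Since P[∪ A_i] ≤ 1/19 < 1, the complement has P[∩ A_i^c] ≥ 1 − 1/19 = 18/19 > 0, so some outcome avoids every A_i.

18·p = 1/19 ≈ 0.0526316; existence CERTIFIED by the union bound.


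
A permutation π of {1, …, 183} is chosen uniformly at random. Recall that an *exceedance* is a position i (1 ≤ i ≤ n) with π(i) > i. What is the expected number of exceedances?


Write X = Σ_{i=1}^{183} X_i, where X_i = 1_{π(i) > i}.
For each fixed i, π(i) is uniform over {1, …, 183} (marginal of a uniform permutation), so P[π(i) > i] = (n − i)/n. Summing: Σ_{i=1}^{183} (n − i)/n = (0 + 1 + … + 182)/183 = 183(183 − 1)/(2·183) = (183 − 1)/2.
Hence E[X] = Σ_{i=1}^{183} (183 − i)/183 = 91 ≈ 91.00000.

E[X] = 91 = 91.00000.


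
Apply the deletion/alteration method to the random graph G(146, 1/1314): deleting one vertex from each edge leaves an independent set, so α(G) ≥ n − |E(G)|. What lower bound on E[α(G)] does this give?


E[|E(G)|] = C(146, 2)·p = 10585 · (1/1314) = 145/18.
E[α(G)] ≥ n − E[|E(G)|] = 146 − 145/18 = 2483/18.
Numerically: ≈ 137.944.
(This is only a lower bound; the true E[α(G)] may be larger.)

E[α(G)] ≥ 2483/18 ≈ 137.944.


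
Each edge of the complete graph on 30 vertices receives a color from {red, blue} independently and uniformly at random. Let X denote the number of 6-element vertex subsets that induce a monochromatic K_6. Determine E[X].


Let X = Σ_S X_S over the C(30, 6) = 593775 subsets S of size 6, where X_S = 1 if the K_6 on S is monochromatic.
For a fixed S, the K_6 on S has C(6, 2) = 15 edges. P[all 15 edges red] = (1/2)^15, and likewise for blue, so P[monochromatic] = 2·(1/2)^15 = 2^{1 − 15} = 1/16384.
By linearity of expectation: E[X] = C(30, 6) · 2^{1 − 15} = 593775 · 1/16384 = 593775/16384.
Numerically: E[X] ≈ 36.241.

E[X] = C(30,6)·2^(1−C(6,2)) = 593775/16384 ≈ 36.241.


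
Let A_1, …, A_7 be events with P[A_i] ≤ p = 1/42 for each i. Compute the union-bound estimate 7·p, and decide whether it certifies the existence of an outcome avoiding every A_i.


Union bound: P[∪_{i=1}^{7} A_i] ≤ Σ_i P[A_i] ≤ 7·p = 7·(1/42) = 1/6.
Numerically: 1/6 ≈ 0.1666667.
Is 1/6 < 1? YES.
Since P[∪ A_i] ≤ 1/6 < 1, the complement has P[∩ A_i^c] ≥ 1 − 1/6 = 5/6 > 0, so some outcome avoids every A_i.

7·p = 1/6 ≈ 0.1666667; existence CERTIFIED by the union bound.


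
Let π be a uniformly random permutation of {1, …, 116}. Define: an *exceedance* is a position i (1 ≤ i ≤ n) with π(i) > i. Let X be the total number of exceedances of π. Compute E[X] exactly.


Write X = Σ_{i=1}^{116} X_i, where X_i = 1_{π(i) > i}.
For each fixed i, π(i) is uniform over {1, …, 116} (marginal of a uniform permutation), so P[π(i) > i] = (n − i)/n. Summing: Σ_{i=1}^{116} (n − i)/n = (0 + 1 + … + 115)/116 = 116(116 − 1)/(2·116) = (116 − 1)/2.
Hence E[X] = Σ_{i=1}^{116} (116 − i)/116 = 115/2 ≈ 57.500000.

E[X] = 115/2 = 57.500000.


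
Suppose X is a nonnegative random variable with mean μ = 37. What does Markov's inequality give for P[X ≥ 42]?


μ = E[X] = 37, a = 42.
Markov: P[X ≥ 42] ≤ μ/a = (37)/42 = 37/42.
Numerically: ≈ 0.8810.
(Since a = 42 > μ = 37.0000, the bound 37/42 is < 1 and informative.)

P[X ≥ 42] ≤ 37/42 ≈ 0.8810.


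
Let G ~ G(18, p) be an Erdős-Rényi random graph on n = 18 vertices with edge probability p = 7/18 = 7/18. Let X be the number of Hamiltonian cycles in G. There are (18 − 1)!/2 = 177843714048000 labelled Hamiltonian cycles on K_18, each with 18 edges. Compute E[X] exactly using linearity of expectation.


K_18 has (18 − 1)!/2 = 177843714048000 labelled Hamiltonian cycles.
For each such Hamiltonian cycle H, let X_H = 1 if all 18 edges of H are present in G. Then P[X_H = 1] = p^{18} = (7/18)^{18} = 1628413597910449/39346408075296537575424.
Summing the indicators: E[X] = Σ_H E[X_H] = 177843714048000 · p^{18} = 177843714048000 · 1628413597910449/39346408075296537575424 = 24246874921186846803875/3294258113514384.
Numerically: E[X] ≈ 7.36e+06.

E[X] = 177843714048000 · (7/18)^{18} = 24246874921186846803875/3294258113514384 ≈ 7.36e+06.


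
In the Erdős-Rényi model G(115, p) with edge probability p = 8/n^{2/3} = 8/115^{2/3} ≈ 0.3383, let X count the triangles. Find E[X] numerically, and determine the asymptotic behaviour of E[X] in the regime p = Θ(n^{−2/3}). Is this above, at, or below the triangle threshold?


Number of potential triangles: C(115, 3) = 246905.
Each occurs with probability p³ ≈ (0.3383)³ ≈ 3.871456e-02.
By linearity: E[X] = C(115, 3)·p³ ≈ 246905 · 3.871456e-02 ≈ 9558.8174.
Since α = 2/3 < 1, p = c/n^{2/3} ≫ 1/n is above the triangle threshold p ~ 1/n. Asymptotically E[X] ~ (c³/6)·n^{3(1−α)} = (8³/6)·n^{1} → ∞; triangles are abundant w.h.p.

E[X] ≈ 9558.8174; in regime p = Θ(1/n^{2/3}) E[X] diverges (above the triangle threshold p ~ 1/n).


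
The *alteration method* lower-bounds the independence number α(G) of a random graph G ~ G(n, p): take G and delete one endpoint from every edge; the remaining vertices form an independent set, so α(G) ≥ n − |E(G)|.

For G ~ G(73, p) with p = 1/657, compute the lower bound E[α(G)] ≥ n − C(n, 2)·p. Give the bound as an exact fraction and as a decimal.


E[|E(G)|] = C(73, 2)·p = 2628 · (1/657) = 4.
E[α(G)] ≥ n − E[|E(G)|] = 73 − 4 = 69.
Numerically: ≈ 69.0000.
(This is only a lower bound; the true E[α(G)] may be larger.)

E[α(G)] ≥ 69 ≈ 69.0000.


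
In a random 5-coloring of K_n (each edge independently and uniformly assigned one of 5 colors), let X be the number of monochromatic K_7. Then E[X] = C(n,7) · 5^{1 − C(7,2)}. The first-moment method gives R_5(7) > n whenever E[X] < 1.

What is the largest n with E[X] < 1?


We need C(n, 7) · 5^{1 − 21} < 1, i.e. C(n, 7) < 5^{21 − 1} = 95367431640625.
Check values of n near the boundary:
  n = 333: C(333, 7) = 84549532139028; 84549532139028 < 95367431640625? YES
  n = 334: C(334, 7) = 86359460961576; 86359460961576 < 95367431640625? YES
  n = 335: C(335, 7) = 88202498238195; 88202498238195 < 95367431640625? YES
  n = 336: C(336, 7) = 90079147136880; 90079147136880 < 95367431640625? YES
  n = 337: C(337, 7) = 91989916924632; 91989916924632 < 95367431640625? YES
  n = 338: C(338, 7) = 93935323022736; 93935323022736 < 95367431640625? YES
  n = 339: C(339, 7) = 95915887062372; 95915887062372 < 95367431640625? NO
The largest n with C(n, 7) < 95367431640625 is n = 338 (where E[X] = 93935323022736/95367431640625 ≈ 0.9849833). Hence R_5(7) > 338, i.e. R_5(7) ≥ 339.

Largest n = 338; hence R_5(7) > 338.


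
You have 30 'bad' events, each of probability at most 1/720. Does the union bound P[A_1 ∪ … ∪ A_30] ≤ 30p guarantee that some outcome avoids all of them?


Union bound: P[∪_{i=1}^{30} A_i] ≤ Σ_i P[A_i] ≤ 30·p = 30·(1/720) = 1/24.
Numerically: 1/24 ≈ 0.042.
Is 1/24 < 1? YES.
Since P[∪ A_i] ≤ 1/24 < 1, the complement has P[∩ A_i^c] ≥ 1 − 1/24 = 23/24 > 0, so some outcome avoids every A_i.

30·p = 1/24 ≈ 0.042; existence CERTIFIED by the union bound.


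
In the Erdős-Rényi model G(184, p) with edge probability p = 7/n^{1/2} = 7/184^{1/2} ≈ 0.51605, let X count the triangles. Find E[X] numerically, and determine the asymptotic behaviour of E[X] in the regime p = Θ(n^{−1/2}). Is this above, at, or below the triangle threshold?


Number of potential triangles: C(184, 3) = 1021384.
Each occurs with probability p³ ≈ (0.51605)³ ≈ 1.3742552e-01.
By linearity: E[X] = C(184, 3)·p³ ≈ 1021384 · 1.3742552e-01 ≈ 140364.22621.
Since α = 1/2 < 1, p = c/n^{1/2} ≫ 1/n is above the triangle threshold p ~ 1/n. Asymptotically E[X] ~ (c³/6)·n^{3(1−α)} = (7³/6)·n^{1.5} → ∞; triangles are abundant w.h.p.

E[X] ≈ 140364.22621; in regime p = Θ(1/n^{1/2}) E[X] diverges (above the triangle threshold p ~ 1/n).


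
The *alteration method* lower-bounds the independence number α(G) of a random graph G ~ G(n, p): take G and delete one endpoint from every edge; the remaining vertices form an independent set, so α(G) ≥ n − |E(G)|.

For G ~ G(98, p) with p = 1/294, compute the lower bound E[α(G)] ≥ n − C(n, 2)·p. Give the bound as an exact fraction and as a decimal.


E[|E(G)|] = C(98, 2)·p = 4753 · (1/294) = 97/6.
E[α(G)] ≥ n − E[|E(G)|] = 98 − 97/6 = 491/6.
Numerically: ≈ 81.8333.
(This is only a lower bound; the true E[α(G)] may be larger.)

E[α(G)] ≥ 491/6 ≈ 81.8333.


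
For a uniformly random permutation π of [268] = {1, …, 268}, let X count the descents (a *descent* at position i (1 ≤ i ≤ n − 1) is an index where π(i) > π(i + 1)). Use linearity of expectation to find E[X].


Write X = Σ X_I over i = 1, …, 267, with X_I the indicator of one descent.
There are 267 indicators.
For each fixed i, the pair (π(i), π(i+1)) is a uniformly random ordered pair of distinct values from {1, …, 268}; by symmetry P[π(i) > π(i+1)] = 1/2.
By linearity: E[X] = 267 · (1/2) = (268 − 1) · (1/2) = 267/2 ≈ 133.50000.

E[X] = 267/2 = 133.50000.


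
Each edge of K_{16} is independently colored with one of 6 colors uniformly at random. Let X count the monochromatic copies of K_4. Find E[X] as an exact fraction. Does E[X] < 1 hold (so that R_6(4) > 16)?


E[X] = C(16, 4) · 6^{1 − 6} = 1820 · 6^{−5} = 1820/7776.
As a reduced fraction: E[X] = 455/1944 ≈ 0.234.
Is E[X] < 1? YES.
Since E[X] < 1, there exists a 6-coloring of K_{16} with no monochromatic K_4; hence R_6(4) > 16.

E[X] = 455/1944 ≈ 0.234; E[X] < 1, so R_6(4) > 16.


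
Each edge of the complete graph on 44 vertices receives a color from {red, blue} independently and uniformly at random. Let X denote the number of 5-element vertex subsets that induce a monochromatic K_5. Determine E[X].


Let X = Σ_S X_S over the C(44, 5) = 1086008 subsets S of size 5, where X_S = 1 if the K_5 on S is monochromatic.
For a fixed S, the K_5 on S has C(5, 2) = 10 edges. P[all 10 edges red] = (1/2)^10, and likewise for blue, so P[monochromatic] = 2·(1/2)^10 = 2^{1 − 10} = 1/512.
By linearity of expectation: E[X] = C(44, 5) · 2^{1 − 10} = 1086008 · 1/512 = 135751/64.
Numerically: E[X] ≈ 2121.1094.

E[X] = C(44,5)·2^(1−C(5,2)) = 135751/64 ≈ 2121.1094.


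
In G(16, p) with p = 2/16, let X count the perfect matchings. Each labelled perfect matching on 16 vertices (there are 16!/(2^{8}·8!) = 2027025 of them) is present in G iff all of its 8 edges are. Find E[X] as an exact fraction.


K_16 has 16!/(2^{8}·8!) = 2027025 labelled perfect matchings.
For each such perfect matching H, let X_H = 1 if all 8 edges of H are present in G. Then P[X_H = 1] = p^{8} = (1/8)^{8} = 1/16777216.
By linearity of expectation: E[X] = Σ_H E[X_H] = 2027025 · p^{8} = 2027025 · 1/16777216 = 2027025/16777216.
Numerically: E[X] ≈ 0.12082.

E[X] = 2027025 · (1/8)^{8} = 2027025/16777216 ≈ 0.12082.


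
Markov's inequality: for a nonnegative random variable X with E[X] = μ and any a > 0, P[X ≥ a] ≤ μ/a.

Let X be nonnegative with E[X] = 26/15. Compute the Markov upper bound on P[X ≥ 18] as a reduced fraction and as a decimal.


μ = E[X] = 26/15, a = 18.
Markov: P[X ≥ 18] ≤ μ/a = (26/15)/18 = 13/135.
Numerically: ≈ 0.0963.
(Since a = 18 > μ = 1.7333, the bound 13/135 is < 1 and informative.)

P[X ≥ 18] ≤ 13/135 ≈ 0.0963.


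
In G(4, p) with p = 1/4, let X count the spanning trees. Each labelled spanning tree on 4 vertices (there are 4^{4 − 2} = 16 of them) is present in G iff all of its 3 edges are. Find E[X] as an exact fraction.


K_4 has 4^{4 − 2} = 16 labelled spanning trees.
For each such spanning tree H, let X_H = 1 if all 3 edges of H are present in G. Then P[X_H = 1] = p^{3} = (1/4)^{3} = 1/64.
By linearity: E[X] = Σ_H E[X_H] = 16 · p^{3} = 16 · 1/64 = 1/4.
Numerically: E[X] ≈ 0.25.

E[X] = 16 · (1/4)^{3} = 1/4 ≈ 0.25.


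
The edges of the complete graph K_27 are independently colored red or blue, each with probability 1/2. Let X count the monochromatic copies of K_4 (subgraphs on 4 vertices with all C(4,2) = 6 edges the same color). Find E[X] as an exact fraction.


Let X = Σ_S X_S over the C(27, 4) = 17550 subsets S of size 4, where X_S = 1 if the K_4 on S is monochromatic.
For a fixed S, the K_4 on S has C(4, 2) = 6 edges. P[all 6 edges red] = (1/2)^6, and likewise for blue, so P[monochromatic] = 2·(1/2)^6 = 2^{1 − 6} = 1/32.
Summing: E[X] = C(27, 4) · 2^{1 − 6} = 17550 · 1/32 = 8775/16.
Numerically: E[X] ≈ 548.43750.

E[X] = C(27,4)·2^(1−C(4,2)) = 8775/16 ≈ 548.43750.


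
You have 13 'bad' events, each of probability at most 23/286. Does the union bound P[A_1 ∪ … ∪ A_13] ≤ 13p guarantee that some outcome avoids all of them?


Union bound: P[∪_{i=1}^{13} A_i] ≤ Σ_i P[A_i] ≤ 13·p = 13·(23/286) = 23/22.
Numerically: 23/22 ≈ 1.045.
Is 23/22 < 1? NO.
Since the bound 23/22 is ≥ 1, the union bound is uninformative here; it does NOT by itself certify existence.

13·p = 23/22 ≈ 1.045; existence NOT certified by the union bound.


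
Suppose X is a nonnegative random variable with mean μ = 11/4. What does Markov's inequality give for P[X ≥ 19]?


μ = E[X] = 11/4, a = 19.
Markov: P[X ≥ 19] ≤ μ/a = (11/4)/19 = 11/76.
Numerically: ≈ 0.14474.
(Since a = 19 > μ = 2.75000, the bound 11/76 is < 1 and informative.)

P[X ≥ 19] ≤ 11/76 ≈ 0.14474.


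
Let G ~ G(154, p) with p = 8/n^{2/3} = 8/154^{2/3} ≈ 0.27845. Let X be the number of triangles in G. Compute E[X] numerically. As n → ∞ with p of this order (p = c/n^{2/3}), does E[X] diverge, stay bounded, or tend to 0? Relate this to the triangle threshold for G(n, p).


Number of potential triangles: C(154, 3) = 596904.
Each occurs with probability p³ ≈ (0.27845)³ ≈ 2.1588801e-02.
By linearity: E[X] = C(154, 3)·p³ ≈ 596904 · 2.1588801e-02 ≈ 12886.44156.
Since α = 2/3 < 1, p = c/n^{2/3} ≫ 1/n is above the triangle threshold p ~ 1/n. Asymptotically E[X] ~ (c³/6)·n^{3(1−α)} = (8³/6)·n^{1} → ∞; triangles are abundant w.h.p.

E[X] ≈ 12886.44156; in regime p = Θ(1/n^{2/3}) E[X] diverges (above the triangle threshold p ~ 1/n).


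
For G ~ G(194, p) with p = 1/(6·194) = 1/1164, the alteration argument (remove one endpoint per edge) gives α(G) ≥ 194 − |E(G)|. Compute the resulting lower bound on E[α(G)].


E[|E(G)|] = C(194, 2)·p = 18721 · (1/1164) = 193/12.
E[α(G)] ≥ n − E[|E(G)|] = 194 − 193/12 = 2135/12.
Numerically: ≈ 177.91667.
(This is only a lower bound; the true E[α(G)] may be larger.)

E[α(G)] ≥ 2135/12 ≈ 177.91667.


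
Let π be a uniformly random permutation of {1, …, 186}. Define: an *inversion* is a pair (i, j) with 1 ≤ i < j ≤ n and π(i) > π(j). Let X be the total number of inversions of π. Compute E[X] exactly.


Write X = Σ X_I over the C(186, 2) = 17205 pairs i < j, with X_I the indicator of one inversion.
There are 17205 indicators.
For each fixed pair i < j, the values π(i) and π(j) are two distinct elements of {1, …, 186} in uniformly random order; by symmetry P[π(i) > π(j)] = 1/2.
By linearity: E[X] = 17205 · (1/2) = C(186, 2) · (1/2) = 17205/2 = 17205/2 ≈ 8602.500000.

E[X] = 17205/2 = 8602.500000.


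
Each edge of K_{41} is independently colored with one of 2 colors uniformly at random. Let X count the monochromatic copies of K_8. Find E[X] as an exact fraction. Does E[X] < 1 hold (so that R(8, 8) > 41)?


E[X] = C(41, 8) · 2^{1 − 28} = 95548245 · 2^{−27} = 95548245/134217728.
As a reduced fraction: E[X] = 95548245/134217728 ≈ 0.712.
Is E[X] < 1? YES.
Since E[X] < 1, there exists a 2-coloring of K_{41} with no monochromatic K_8; hence R(8, 8) > 41.

E[X] = 95548245/134217728 ≈ 0.712; E[X] < 1, so R(8, 8) > 41.


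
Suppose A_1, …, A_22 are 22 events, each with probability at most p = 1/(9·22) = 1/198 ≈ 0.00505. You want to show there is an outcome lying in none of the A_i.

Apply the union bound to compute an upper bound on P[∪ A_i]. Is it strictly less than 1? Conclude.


Union bound: P[∪_{i=1}^{22} A_i] ≤ Σ_i P[A_i] ≤ 22·p = 22·(1/198) = 1/9.
Numerically: 1/9 ≈ 0.11111.
Is 1/9 < 1? YES.
Since P[∪ A_i] ≤ 1/9 < 1, the complement has P[∩ A_i^c] ≥ 1 − 1/9 = 8/9 > 0, so some outcome avoids every A_i.

22·p = 1/9 ≈ 0.11111; existence CERTIFIED by the union bound.


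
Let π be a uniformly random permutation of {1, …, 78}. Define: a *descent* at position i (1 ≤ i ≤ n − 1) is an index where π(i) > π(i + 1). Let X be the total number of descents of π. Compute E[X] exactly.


Write X = Σ X_I over i = 1, …, 77, with X_I the indicator of one descent.
There are 77 indicators.
For each fixed i, the pair (π(i), π(i+1)) is a uniformly random ordered pair of distinct values from {1, …, 78}; by symmetry P[π(i) > π(i+1)] = 1/2.
By linearity: E[X] = 77 · (1/2) = (78 − 1) · (1/2) = 77/2 ≈ 38.500000.

E[X] = 77/2 = 38.500000.


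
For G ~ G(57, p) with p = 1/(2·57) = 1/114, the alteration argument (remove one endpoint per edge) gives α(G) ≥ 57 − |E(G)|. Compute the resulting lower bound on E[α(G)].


E[|E(G)|] = C(57, 2)·p = 1596 · (1/114) = 14.
E[α(G)] ≥ n − E[|E(G)|] = 57 − 14 = 43.
Numerically: ≈ 43.00000.
(This is only a lower bound; the true E[α(G)] may be larger.)

E[α(G)] ≥ 43 ≈ 43.00000.


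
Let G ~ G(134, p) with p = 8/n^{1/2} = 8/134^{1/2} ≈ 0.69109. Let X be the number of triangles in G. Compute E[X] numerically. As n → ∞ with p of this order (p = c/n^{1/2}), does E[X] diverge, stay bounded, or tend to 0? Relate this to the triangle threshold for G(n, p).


Number of potential triangles: C(134, 3) = 392084.
Each occurs with probability p³ ≈ (0.69109)³ ≈ 3.3007510e-01.
By linearity: E[X] = C(134, 3)·p³ ≈ 392084 · 3.3007510e-01 ≈ 129417.16548.
Since α = 1/2 < 1, p = c/n^{1/2} ≫ 1/n is above the triangle threshold p ~ 1/n. Asymptotically E[X] ~ (c³/6)·n^{3(1−α)} = (8³/6)·n^{1.5} → ∞; triangles are abundant w.h.p.

E[X] ≈ 129417.16548; in regime p = Θ(1/n^{1/2}) E[X] diverges (above the triangle threshold p ~ 1/n).


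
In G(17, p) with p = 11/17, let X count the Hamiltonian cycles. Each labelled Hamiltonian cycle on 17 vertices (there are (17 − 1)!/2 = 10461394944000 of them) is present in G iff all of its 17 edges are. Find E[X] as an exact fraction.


K_17 has (17 − 1)!/2 = 10461394944000 labelled Hamiltonian cycles.
For each such Hamiltonian cycle H, let X_H = 1 if all 17 edges of H are present in G. Then P[X_H = 1] = p^{17} = (11/17)^{17} = 505447028499293771/827240261886336764177.
By linearity of expectation: E[X] = Σ_H E[X_H] = 10461394944000 · p^{17} = 10461394944000 · 505447028499293771/827240261886336764177 = 5287680988402335763510093824000/827240261886336764177.
Numerically: E[X] ≈ 6.392e+09.

E[X] = 10461394944000 · (11/17)^{17} = 5287680988402335763510093824000/827240261886336764177 ≈ 6.392e+09.


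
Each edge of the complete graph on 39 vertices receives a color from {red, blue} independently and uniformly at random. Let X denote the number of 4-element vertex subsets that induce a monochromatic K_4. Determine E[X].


Let X = Σ_S X_S over the C(39, 4) = 82251 subsets S of size 4, where X_S = 1 if the K_4 on S is monochromatic.
For a fixed S, the K_4 on S has C(4, 2) = 6 edges. P[all 6 edges red] = (1/2)^6, and likewise for blue, so P[monochromatic] = 2·(1/2)^6 = 2^{1 − 6} = 1/32.
By linearity: E[X] = C(39, 4) · 2^{1 − 6} = 82251 · 1/32 = 82251/32.
Numerically: E[X] ≈ 2570.3438.

E[X] = C(39,4)·2^(1−C(4,2)) = 82251/32 ≈ 2570.3438.


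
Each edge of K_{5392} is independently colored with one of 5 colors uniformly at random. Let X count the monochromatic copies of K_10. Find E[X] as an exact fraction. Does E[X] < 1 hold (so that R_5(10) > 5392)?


E[X] = C(5392, 10) · 5^{1 − 45} = 5676873040158402483252283957448 · 5^{−44} = 5676873040158402483252283957448/5684341886080801486968994140625.
As a reduced fraction: E[X] = 5676873040158402483252283957448/5684341886080801486968994140625 ≈ 0.998686.
Is E[X] < 1? YES.
Since E[X] < 1, there exists a 5-coloring of K_{5392} with no monochromatic K_10; hence R_5(10) > 5392.

E[X] = 5676873040158402483252283957448/5684341886080801486968994140625 ≈ 0.998686; E[X] < 1, so R_5(10) > 5392.


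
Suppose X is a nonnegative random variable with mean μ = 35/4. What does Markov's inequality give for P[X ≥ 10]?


μ = E[X] = 35/4, a = 10.
Markov: P[X ≥ 10] ≤ μ/a = (35/4)/10 = 7/8.
Numerically: ≈ 0.875.
(Since a = 10 > μ = 8.750, the bound 7/8 is < 1 and informative.)

P[X ≥ 10] ≤ 7/8 ≈ 0.875.


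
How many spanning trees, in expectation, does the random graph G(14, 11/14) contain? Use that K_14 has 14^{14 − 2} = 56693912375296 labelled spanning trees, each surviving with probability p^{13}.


K_14 has 14^{14 − 2} = 56693912375296 labelled spanning trees.
For each such spanning tree H, let X_H = 1 if all 13 edges of H are present in G. Then P[X_H = 1] = p^{13} = (11/14)^{13} = 34522712143931/793714773254144.
By linearity of expectation: E[X] = Σ_H E[X_H] = 56693912375296 · p^{13} = 56693912375296 · 34522712143931/793714773254144 = 34522712143931/14.
Numerically: E[X] ≈ 2.46591e+12.

E[X] = 56693912375296 · (11/14)^{13} = 34522712143931/14 ≈ 2.46591e+12.


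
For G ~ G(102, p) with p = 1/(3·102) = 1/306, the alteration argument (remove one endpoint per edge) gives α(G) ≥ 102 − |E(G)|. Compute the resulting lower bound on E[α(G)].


E[|E(G)|] = C(102, 2)·p = 5151 · (1/306) = 101/6.
E[α(G)] ≥ n − E[|E(G)|] = 102 − 101/6 = 511/6.
Numerically: ≈ 85.1667.
(This is only a lower bound; the true E[α(G)] may be larger.)

E[α(G)] ≥ 511/6 ≈ 85.1667.


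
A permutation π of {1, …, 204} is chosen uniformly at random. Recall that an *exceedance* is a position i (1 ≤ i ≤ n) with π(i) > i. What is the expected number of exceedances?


Write X = Σ_{i=1}^{204} X_i, where X_i = 1_{π(i) > i}.
For each fixed i, π(i) is uniform over {1, …, 204} (marginal of a uniform permutation), so P[π(i) > i] = (n − i)/n. Summing: Σ_{i=1}^{204} (n − i)/n = (0 + 1 + … + 203)/204 = 204(204 − 1)/(2·204) = (204 − 1)/2.
Hence E[X] = Σ_{i=1}^{204} (204 − i)/204 = 203/2 ≈ 101.50000.

E[X] = 203/2 = 101.50000.


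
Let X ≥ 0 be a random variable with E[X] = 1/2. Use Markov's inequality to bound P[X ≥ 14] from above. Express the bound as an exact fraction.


μ = E[X] = 1/2, a = 14.
Markov: P[X ≥ 14] ≤ μ/a = (1/2)/14 = 1/28.
Numerically: ≈ 0.03571.
(Since a = 14 > μ = 0.50000, the bound 1/28 is < 1 and informative.)

P[X ≥ 14] ≤ 1/28 ≈ 0.03571.


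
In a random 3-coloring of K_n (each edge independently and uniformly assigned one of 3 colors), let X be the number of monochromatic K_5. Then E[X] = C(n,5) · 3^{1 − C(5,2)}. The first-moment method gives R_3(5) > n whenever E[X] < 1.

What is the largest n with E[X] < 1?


We need C(n, 5) · 3^{1 − 10} < 1, i.e. C(n, 5) < 3^{10 − 1} = 19683.
Check values of n near the boundary:
  n = 17: C(17, 5) = 6188; 6188 < 19683? YES
  n = 18: C(18, 5) = 8568; 8568 < 19683? YES
  n = 19: C(19, 5) = 11628; 11628 < 19683? YES
  n = 20: C(20, 5) = 15504; 15504 < 19683? YES
  n = 21: C(21, 5) = 20349; 20349 < 19683? NO
  n = 22: C(22, 5) = 26334; 26334 < 19683? NO
The largest n with C(n, 5) < 19683 is n = 20 (where E[X] = 5168/6561 ≈ 0.78768). Hence R_3(5) > 20, i.e. R_3(5) ≥ 21.

Largest n = 20; hence R_3(5) > 20.


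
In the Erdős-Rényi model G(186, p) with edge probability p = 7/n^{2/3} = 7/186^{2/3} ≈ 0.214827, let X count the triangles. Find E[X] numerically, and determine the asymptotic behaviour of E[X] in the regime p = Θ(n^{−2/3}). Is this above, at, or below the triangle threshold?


Number of potential triangles: C(186, 3) = 1055240.
Each occurs with probability p³ ≈ (0.214827)³ ≈ 9.91444098e-03.
By linearity: E[X] = C(186, 3)·p³ ≈ 1055240 · 9.91444098e-03 ≈ 10462.114695.
Since α = 2/3 < 1, p = c/n^{2/3} ≫ 1/n is above the triangle threshold p ~ 1/n. Asymptotically E[X] ~ (c³/6)·n^{3(1−α)} = (7³/6)·n^{1} → ∞; triangles are abundant w.h.p.

E[X] ≈ 10462.114695; in regime p = Θ(1/n^{2/3}) E[X] diverges (above the triangle threshold p ~ 1/n).


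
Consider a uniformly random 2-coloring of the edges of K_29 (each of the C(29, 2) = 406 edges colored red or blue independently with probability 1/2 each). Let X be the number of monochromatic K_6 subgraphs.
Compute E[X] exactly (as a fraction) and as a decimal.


Let X = Σ_S X_S over the C(29, 6) = 475020 subsets S of size 6, where X_S = 1 if the K_6 on S is monochromatic.
For a fixed S, the K_6 on S has C(6, 2) = 15 edges. P[all 15 edges red] = (1/2)^15, and likewise for blue, so P[monochromatic] = 2·(1/2)^15 = 2^{1 − 15} = 1/16384.
By linearity of expectation: E[X] = C(29, 6) · 2^{1 − 15} = 475020 · 1/16384 = 118755/4096.
Numerically: E[X] ≈ 28.993.

E[X] = C(29,6)·2^(1−C(6,2)) = 118755/4096 ≈ 28.993.


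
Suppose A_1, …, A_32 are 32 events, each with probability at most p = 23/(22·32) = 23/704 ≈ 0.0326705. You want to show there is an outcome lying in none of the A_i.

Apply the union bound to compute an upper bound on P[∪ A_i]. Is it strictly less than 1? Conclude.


Union bound: P[∪_{i=1}^{32} A_i] ≤ Σ_i P[A_i] ≤ 32·p = 32·(23/704) = 23/22.
Numerically: 23/22 ≈ 1.0454545.
Is 23/22 < 1? NO.
Since the bound 23/22 is ≥ 1, the union bound is uninformative here; it does NOT by itself certify existence.

32·p = 23/22 ≈ 1.0454545; existence NOT certified by the union bound.


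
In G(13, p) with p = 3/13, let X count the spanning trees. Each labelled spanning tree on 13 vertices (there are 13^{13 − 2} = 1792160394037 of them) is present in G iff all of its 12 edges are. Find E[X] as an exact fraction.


K_13 has 13^{13 − 2} = 1792160394037 labelled spanning trees.
For each such spanning tree H, let X_H = 1 if all 12 edges of H are present in G. Then P[X_H = 1] = p^{12} = (3/13)^{12} = 531441/23298085122481.
By linearity: E[X] = Σ_H E[X_H] = 1792160394037 · p^{12} = 1792160394037 · 531441/23298085122481 = 531441/13.
Numerically: E[X] ≈ 40880.1.

E[X] = 1792160394037 · (3/13)^{12} = 531441/13 ≈ 40880.1.


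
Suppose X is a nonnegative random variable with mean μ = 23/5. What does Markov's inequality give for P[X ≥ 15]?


μ = E[X] = 23/5, a = 15.
Markov: P[X ≥ 15] ≤ μ/a = (23/5)/15 = 23/75.
Numerically: ≈ 0.307.
(Since a = 15 > μ = 4.600, the bound 23/75 is < 1 and informative.)

P[X ≥ 15] ≤ 23/75 ≈ 0.307.


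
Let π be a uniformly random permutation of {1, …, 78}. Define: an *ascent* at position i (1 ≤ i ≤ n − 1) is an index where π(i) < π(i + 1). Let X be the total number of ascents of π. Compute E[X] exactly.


Write X = Σ X_I over i = 1, …, 77, with X_I the indicator of one ascent.
There are 77 indicators.
For each fixed i, the pair (π(i), π(i+1)) is a uniformly random ordered pair of distinct values from {1, …, 78}; by symmetry P[π(i) < π(i+1)] = 1/2.
By linearity: E[X] = 77 · (1/2) = (78 − 1) · (1/2) = 77/2 ≈ 38.500.

E[X] = 77/2 = 38.500.


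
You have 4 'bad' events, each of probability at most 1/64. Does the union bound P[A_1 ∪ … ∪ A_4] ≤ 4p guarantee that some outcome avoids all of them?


Union bound: P[∪_{i=1}^{4} A_i] ≤ Σ_i P[A_i] ≤ 4·p = 4·(1/64) = 1/16.
Numerically: 1/16 ≈ 0.0625.
Is 1/16 < 1? YES.
Since P[∪ A_i] ≤ 1/16 < 1, the complement has P[∩ A_i^c] ≥ 1 − 1/16 = 15/16 > 0, so some outcome avoids every A_i.

4·p = 1/16 ≈ 0.0625; existence CERTIFIED by the union bound.


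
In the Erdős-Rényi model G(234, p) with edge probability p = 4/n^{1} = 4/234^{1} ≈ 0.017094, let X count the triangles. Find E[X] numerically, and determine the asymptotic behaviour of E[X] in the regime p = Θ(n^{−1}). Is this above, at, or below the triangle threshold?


Number of potential triangles: C(234, 3) = 2108184.
Each occurs with probability p³ ≈ (0.017094)³ ≈ 4.99496445e-06.
By linearity: E[X] = C(234, 3)·p³ ≈ 2108184 · 4.99496445e-06 ≈ 10.530304.
Here α = 1, so p = 4/n is exactly at the triangle threshold p ~ 1/n. Asymptotically E[X] → c³/6 = 4³/6 = 32/3 ≈ 10.666667, a bounded constant. In this regime the triangle count is asymptotically Poisson(c³/6).

E[X] ≈ 10.530304; in regime p = Θ(1/n^{1}) E[X] stays bounded (at the triangle threshold p ~ 1/n).


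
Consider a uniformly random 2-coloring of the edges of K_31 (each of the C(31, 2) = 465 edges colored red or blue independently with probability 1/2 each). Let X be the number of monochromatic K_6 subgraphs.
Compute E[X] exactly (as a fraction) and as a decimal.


Let X = Σ_S X_S over the C(31, 6) = 736281 subsets S of size 6, where X_S = 1 if the K_6 on S is monochromatic.
For a fixed S, the K_6 on S has C(6, 2) = 15 edges. P[all 15 edges red] = (1/2)^15, and likewise for blue, so P[monochromatic] = 2·(1/2)^15 = 2^{1 − 15} = 1/16384.
By linearity of expectation: E[X] = C(31, 6) · 2^{1 − 15} = 736281 · 1/16384 = 736281/16384.
Numerically: E[X] ≈ 44.939.

E[X] = C(31,6)·2^(1−C(6,2)) = 736281/16384 ≈ 44.939.


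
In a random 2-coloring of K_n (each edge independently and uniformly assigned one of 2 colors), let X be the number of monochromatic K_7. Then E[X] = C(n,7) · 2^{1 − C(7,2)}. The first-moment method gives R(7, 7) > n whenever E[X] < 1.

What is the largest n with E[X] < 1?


We need C(n, 7) · 2^{1 − 21} < 1, i.e. C(n, 7) < 2^{21 − 1} = 1048576.
Check values of n near the boundary:
  n = 24: C(24, 7) = 346104; 346104 < 1048576? YES
  n = 25: C(25, 7) = 480700; 480700 < 1048576? YES
  n = 26: C(26, 7) = 657800; 657800 < 1048576? YES
  n = 27: C(27, 7) = 888030; 888030 < 1048576? YES
  n = 28: C(28, 7) = 1184040; 1184040 < 1048576? NO
  n = 29: C(29, 7) = 1560780; 1560780 < 1048576? NO
The largest n with C(n, 7) < 1048576 is n = 27 (where E[X] = 444015/524288 ≈ 0.847). Hence R(7, 7) > 27, i.e. R(7, 7) ≥ 28.

Largest n = 27; hence R(7, 7) > 27.


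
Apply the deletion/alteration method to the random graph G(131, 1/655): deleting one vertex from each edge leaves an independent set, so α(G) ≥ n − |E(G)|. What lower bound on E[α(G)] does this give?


E[|E(G)|] = C(131, 2)·p = 8515 · (1/655) = 13.
E[α(G)] ≥ n − E[|E(G)|] = 131 − 13 = 118.
Numerically: ≈ 118.00000.
(This is only a lower bound; the true E[α(G)] may be larger.)

E[α(G)] ≥ 118 ≈ 118.00000.


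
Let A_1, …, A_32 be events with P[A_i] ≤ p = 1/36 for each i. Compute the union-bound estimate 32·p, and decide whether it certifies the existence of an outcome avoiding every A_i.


Union bound: P[∪_{i=1}^{32} A_i] ≤ Σ_i P[A_i] ≤ 32·p = 32·(1/36) = 8/9.
Numerically: 8/9 ≈ 0.8889.
Is 8/9 < 1? YES.
Since P[∪ A_i] ≤ 8/9 < 1, the complement has P[∩ A_i^c] ≥ 1 − 8/9 = 1/9 > 0, so some outcome avoids every A_i.

32·p = 8/9 ≈ 0.8889; existence CERTIFIED by the union bound.


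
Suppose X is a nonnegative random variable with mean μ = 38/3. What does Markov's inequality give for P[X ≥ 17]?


μ = E[X] = 38/3, a = 17.
Markov: P[X ≥ 17] ≤ μ/a = (38/3)/17 = 38/51.
Numerically: ≈ 0.745098.
(Since a = 17 > μ = 12.666667, the bound 38/51 is < 1 and informative.)

P[X ≥ 17] ≤ 38/51 ≈ 0.745098.


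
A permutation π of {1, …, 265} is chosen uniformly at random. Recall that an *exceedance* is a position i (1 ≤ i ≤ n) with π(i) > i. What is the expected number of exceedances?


Write X = Σ_{i=1}^{265} X_i, where X_i = 1_{π(i) > i}.
For each fixed i, π(i) is uniform over {1, …, 265} (marginal of a uniform permutation), so P[π(i) > i] = (n − i)/n. Summing: Σ_{i=1}^{265} (n − i)/n = (0 + 1 + … + 264)/265 = 265(265 − 1)/(2·265) = (265 − 1)/2.
Hence E[X] = Σ_{i=1}^{265} (265 − i)/265 = 132 ≈ 132.0000.

E[X] = 132 = 132.0000.


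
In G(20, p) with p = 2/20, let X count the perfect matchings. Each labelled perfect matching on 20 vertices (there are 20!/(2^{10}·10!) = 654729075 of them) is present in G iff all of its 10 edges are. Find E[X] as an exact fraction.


K_20 has 20!/(2^{10}·10!) = 654729075 labelled perfect matchings.
For each such perfect matching H, let X_H = 1 if all 10 edges of H are present in G. Then P[X_H = 1] = p^{10} = (1/10)^{10} = 1/10000000000.
By linearity: E[X] = Σ_H E[X_H] = 654729075 · p^{10} = 654729075 · 1/10000000000 = 26189163/400000000.
Numerically: E[X] ≈ 0.0654729.

E[X] = 654729075 · (1/10)^{10} = 26189163/400000000 ≈ 0.0654729.


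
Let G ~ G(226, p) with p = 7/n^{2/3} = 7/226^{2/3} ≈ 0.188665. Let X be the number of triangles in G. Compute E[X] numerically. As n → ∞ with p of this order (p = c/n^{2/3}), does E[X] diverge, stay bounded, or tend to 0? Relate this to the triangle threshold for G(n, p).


Number of potential triangles: C(226, 3) = 1898400.
Each occurs with probability p³ ≈ (0.188665)³ ≈ 6.71548281e-03.
By linearity: E[X] = C(226, 3)·p³ ≈ 1898400 · 6.71548281e-03 ≈ 12748.672566.
Since α = 2/3 < 1, p = c/n^{2/3} ≫ 1/n is above the triangle threshold p ~ 1/n. Asymptotically E[X] ~ (c³/6)·n^{3(1−α)} = (7³/6)·n^{1} → ∞; triangles are abundant w.h.p.

E[X] ≈ 12748.672566; in regime p = Θ(1/n^{2/3}) E[X] diverges (above the triangle threshold p ~ 1/n).


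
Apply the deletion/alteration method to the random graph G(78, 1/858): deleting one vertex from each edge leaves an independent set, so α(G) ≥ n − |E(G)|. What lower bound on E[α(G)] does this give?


E[|E(G)|] = C(78, 2)·p = 3003 · (1/858) = 7/2.
E[α(G)] ≥ n − E[|E(G)|] = 78 − 7/2 = 149/2.
Numerically: ≈ 74.500000.
(This is only a lower bound; the true E[α(G)] may be larger.)

E[α(G)] ≥ 149/2 ≈ 74.500000.


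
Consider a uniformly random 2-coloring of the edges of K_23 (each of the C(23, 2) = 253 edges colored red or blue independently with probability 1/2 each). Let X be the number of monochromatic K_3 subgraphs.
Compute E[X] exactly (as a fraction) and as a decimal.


Let X = Σ_S X_S over the C(23, 3) = 1771 subsets S of size 3, where X_S = 1 if the K_3 on S is monochromatic.
For a fixed S, the K_3 on S has C(3, 2) = 3 edges. P[all 3 edges red] = (1/2)^3, and likewise for blue, so P[monochromatic] = 2·(1/2)^3 = 2^{1 − 3} = 1/4.
By linearity: E[X] = C(23, 3) · 2^{1 − 3} = 1771 · 1/4 = 1771/4.
Numerically: E[X] ≈ 442.75000.

E[X] = C(23,3)·2^(1−C(3,2)) = 1771/4 ≈ 442.75000.


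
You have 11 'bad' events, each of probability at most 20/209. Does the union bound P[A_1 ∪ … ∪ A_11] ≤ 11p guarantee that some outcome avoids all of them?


Union bound: P[∪_{i=1}^{11} A_i] ≤ Σ_i P[A_i] ≤ 11·p = 11·(20/209) = 20/19.
Numerically: 20/19 ≈ 1.052632.
Is 20/19 < 1? NO.
Since the bound 20/19 is ≥ 1, the union bound is uninformative here; it does NOT by itself certify existence.

11·p = 20/19 ≈ 1.052632; existence NOT certified by the union bound.


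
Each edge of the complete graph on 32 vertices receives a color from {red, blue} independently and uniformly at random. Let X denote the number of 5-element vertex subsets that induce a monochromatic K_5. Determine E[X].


Let X = Σ_S X_S over the C(32, 5) = 201376 subsets S of size 5, where X_S = 1 if the K_5 on S is monochromatic.
For a fixed S, the K_5 on S has C(5, 2) = 10 edges. P[all 10 edges red] = (1/2)^10, and likewise for blue, so P[monochromatic] = 2·(1/2)^10 = 2^{1 − 10} = 1/512.
By linearity: E[X] = C(32, 5) · 2^{1 − 10} = 201376 · 1/512 = 6293/16.
Numerically: E[X] ≈ 393.312.

E[X] = C(32,5)·2^(1−C(5,2)) = 6293/16 ≈ 393.312.


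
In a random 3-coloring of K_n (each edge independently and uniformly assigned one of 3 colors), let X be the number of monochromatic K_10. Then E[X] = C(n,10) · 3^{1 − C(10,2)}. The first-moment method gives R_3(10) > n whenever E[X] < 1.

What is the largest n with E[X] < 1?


We need C(n, 10) · 3^{1 − 45} < 1, i.e. C(n, 10) < 3^{45 − 1} = 984770902183611232881.
Check values of n near the boundary:
  n = 572: C(572, 10) = 954640815642161682606; 954640815642161682606 < 984770902183611232881? YES
  n = 573: C(573, 10) = 971597135635805762226; 971597135635805762226 < 984770902183611232881? YES
  n = 574: C(574, 10) = 988824035203816502691; 988824035203816502691 < 984770902183611232881? NO
  n = 575: C(575, 10) = 1006325345561406175305; 1006325345561406175305 < 984770902183611232881? NO
  n = 576: C(576, 10) = 1024104945306307344480; 1024104945306307344480 < 984770902183611232881? NO
The largest n with C(n, 10) < 984770902183611232881 is n = 573 (where E[X] = 35985079097622435638/36472996377170786403 ≈ 0.987). Hence R_3(10) > 573, i.e. R_3(10) ≥ 574.

Largest n = 573; hence R_3(10) > 573.


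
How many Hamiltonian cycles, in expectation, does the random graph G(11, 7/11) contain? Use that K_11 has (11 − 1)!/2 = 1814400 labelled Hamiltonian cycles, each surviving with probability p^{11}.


K_11 has (11 − 1)!/2 = 1814400 labelled Hamiltonian cycles.
For each such Hamiltonian cycle H, let X_H = 1 if all 11 edges of H are present in G. Then P[X_H = 1] = p^{11} = (7/11)^{11} = 1977326743/285311670611.
By linearity of expectation: E[X] = Σ_H E[X_H] = 1814400 · p^{11} = 1814400 · 1977326743/285311670611 = 3587661642499200/285311670611.
Numerically: E[X] ≈ 12574.5.

E[X] = 1814400 · (7/11)^{11} = 3587661642499200/285311670611 ≈ 12574.5.


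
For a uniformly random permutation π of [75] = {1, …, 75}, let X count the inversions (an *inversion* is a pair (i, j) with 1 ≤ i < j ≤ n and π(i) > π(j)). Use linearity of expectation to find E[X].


Write X = Σ X_I over the C(75, 2) = 2775 pairs i < j, with X_I the indicator of one inversion.
There are 2775 indicators.
For each fixed pair i < j, the values π(i) and π(j) are two distinct elements of {1, …, 75} in uniformly random order; by symmetry P[π(i) > π(j)] = 1/2.
By linearity: E[X] = 2775 · (1/2) = C(75, 2) · (1/2) = 2775/2 = 2775/2 ≈ 1387.50000.

E[X] = 2775/2 = 1387.50000.


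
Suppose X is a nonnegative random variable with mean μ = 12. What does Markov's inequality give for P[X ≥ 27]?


μ = E[X] = 12, a = 27.
Markov: P[X ≥ 27] ≤ μ/a = (12)/27 = 4/9.
Numerically: ≈ 0.444.
(Since a = 27 > μ = 12.000, the bound 4/9 is < 1 and informative.)

P[X ≥ 27] ≤ 4/9 ≈ 0.444.


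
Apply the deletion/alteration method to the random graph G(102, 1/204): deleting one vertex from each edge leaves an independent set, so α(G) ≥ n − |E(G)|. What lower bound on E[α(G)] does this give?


E[|E(G)|] = C(102, 2)·p = 5151 · (1/204) = 101/4.
E[α(G)] ≥ n − E[|E(G)|] = 102 − 101/4 = 307/4.
Numerically: ≈ 76.750.
(This is only a lower bound; the true E[α(G)] may be larger.)

E[α(G)] ≥ 307/4 ≈ 76.750.
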